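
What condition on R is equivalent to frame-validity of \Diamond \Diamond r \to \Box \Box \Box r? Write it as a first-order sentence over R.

\forall x \forall y \forall z ((x R^2 y \wedge x R^3 z) \to \exists w (y = w \wedge z = w))

This is a Sahlqvist (Geach-type) schema ◇^2□^0r → □^3◇^0r.
First-order correspondent: \forall x \forall y \forall z ((x R^2 y \wedge x R^3 z) \to \exists w (y = w \wedge z = w)).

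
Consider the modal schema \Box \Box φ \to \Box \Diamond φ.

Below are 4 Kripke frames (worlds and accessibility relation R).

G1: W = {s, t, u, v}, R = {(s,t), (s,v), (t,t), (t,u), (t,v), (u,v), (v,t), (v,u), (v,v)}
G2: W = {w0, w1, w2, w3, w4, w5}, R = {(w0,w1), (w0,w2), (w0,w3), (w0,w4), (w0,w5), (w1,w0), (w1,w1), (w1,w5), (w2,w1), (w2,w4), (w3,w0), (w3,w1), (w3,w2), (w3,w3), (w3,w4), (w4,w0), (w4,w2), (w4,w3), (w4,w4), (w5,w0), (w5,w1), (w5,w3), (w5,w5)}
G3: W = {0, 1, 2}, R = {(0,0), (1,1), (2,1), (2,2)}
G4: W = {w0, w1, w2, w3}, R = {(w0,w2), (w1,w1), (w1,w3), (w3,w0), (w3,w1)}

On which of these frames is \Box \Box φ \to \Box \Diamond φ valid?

This is the axiom for a generalized confluence (Geach) condition; its first-order frame correspondent is \forall x \forall z (xRz \to \exists w (x R^2 w \wedge zRw)).
G1: condition met.
G2: condition met.
G3: condition met.
G4: fails — w0Rw2 but no w with w0R²w and w2Rw.

G1, G2, G3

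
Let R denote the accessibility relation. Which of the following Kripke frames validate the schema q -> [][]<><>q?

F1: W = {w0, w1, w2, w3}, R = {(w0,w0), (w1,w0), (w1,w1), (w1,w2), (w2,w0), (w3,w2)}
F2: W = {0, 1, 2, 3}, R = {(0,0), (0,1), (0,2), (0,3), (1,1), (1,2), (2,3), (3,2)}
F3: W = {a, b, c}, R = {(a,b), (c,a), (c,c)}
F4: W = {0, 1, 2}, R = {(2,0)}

F4

The schema corresponds to a generalized confluence (Geach) condition: forall x forall z (x R^2 z -> exists w (x = w & z R^2 w)).
F1: fails — w1R²w0 but no w with w1=w and w0R²w.
F2: fails — 0R²1 but no w with 0=w and 1R²w.
F3: fails — cR²a but no w with c=w and aR²w.
F4: condition met.
Valid on: F4.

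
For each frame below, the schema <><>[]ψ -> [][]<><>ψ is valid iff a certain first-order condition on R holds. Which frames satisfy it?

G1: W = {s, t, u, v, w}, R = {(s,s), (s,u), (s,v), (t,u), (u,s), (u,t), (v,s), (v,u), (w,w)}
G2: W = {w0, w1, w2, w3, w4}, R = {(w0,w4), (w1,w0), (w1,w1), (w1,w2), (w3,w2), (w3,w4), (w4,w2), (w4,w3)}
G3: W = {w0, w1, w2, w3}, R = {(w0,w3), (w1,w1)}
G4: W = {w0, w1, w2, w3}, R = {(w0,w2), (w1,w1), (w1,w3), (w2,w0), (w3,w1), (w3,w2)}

G3

This is the axiom for a generalized confluence (Geach) condition; its first-order frame correspondent is forall x forall y forall z ((x R^2 y & x R^2 z) -> exists w (yRw & z R^2 w)).
G1: fails — sR²t, sR²t but no w* with tRw* and tR²w*.
G2: fails — w0R²w2, w0R²w2 but no w with w2Rw and w2R²w.
G3: holds.
G4: fails — w0R²w0, w0R²w0 but no w with w0Rw and w0R²w.
Valid on: G3.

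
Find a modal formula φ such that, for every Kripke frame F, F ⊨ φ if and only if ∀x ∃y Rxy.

The condition is seriality. The D schema □q → ◇q defines it.
Suppose □q→◇q is valid. At any x set V(q)=W. Then □q at x, so ◇q at x, so x has a successor.

□q → ◇q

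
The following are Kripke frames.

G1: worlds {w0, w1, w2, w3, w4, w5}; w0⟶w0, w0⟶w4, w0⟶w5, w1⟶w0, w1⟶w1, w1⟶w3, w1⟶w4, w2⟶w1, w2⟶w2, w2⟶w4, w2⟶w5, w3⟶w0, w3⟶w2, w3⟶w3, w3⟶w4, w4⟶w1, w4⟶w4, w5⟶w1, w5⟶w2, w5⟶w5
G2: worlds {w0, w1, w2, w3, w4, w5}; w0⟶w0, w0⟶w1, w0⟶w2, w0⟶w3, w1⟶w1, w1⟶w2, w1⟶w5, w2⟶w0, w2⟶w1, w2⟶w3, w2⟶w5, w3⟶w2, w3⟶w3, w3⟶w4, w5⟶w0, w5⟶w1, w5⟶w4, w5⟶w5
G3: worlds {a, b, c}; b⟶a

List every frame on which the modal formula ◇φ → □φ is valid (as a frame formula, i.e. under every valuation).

G3

The schema corresponds to partial functionality: ∀x ∀y ∀z (Rxy ∧ Rxz → y = z).
G1: fails — w0 sees both w0 and w4.
G2: fails — w0 sees both w0 and w1.
G3: condition met.
Valid on: G3.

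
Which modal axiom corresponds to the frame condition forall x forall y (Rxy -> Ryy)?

A defining formula is □(□q → q) (the T□ axiom).
Suppose □(□q→q) is valid. Take Rxy and set V(q)={w : Ryw}. Then at y, □q holds; since □(□q→q) at x, □q→q at y, so q at y, i.e. Ryy.

□(□q → q)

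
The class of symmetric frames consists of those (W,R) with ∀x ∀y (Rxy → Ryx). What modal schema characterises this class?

A defining formula is q → □◇q (the B axiom).
Suppose q→□◇q is valid. Take Rxy and set V(q)={x}. Then q at x, so □◇q at x, so ◇q at y, so some z with Ryz has q; z=x, i.e. Ryx.

q → □◇q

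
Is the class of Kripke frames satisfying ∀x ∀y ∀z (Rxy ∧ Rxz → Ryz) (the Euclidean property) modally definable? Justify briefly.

Yes: it is the Euclidean property, defined by the 5 schema ◇r → □◇r.
Suppose ◇r→□◇r is valid. Take Rxy, Rxz and set V(r)={y}. Then ◇r at x, so □◇r at x, so ◇r at z, so some w with Rzw has r; w=y, i.e. Rzy. By symmetry of the argument, Ryz.

Yes, by ◇r → □◇r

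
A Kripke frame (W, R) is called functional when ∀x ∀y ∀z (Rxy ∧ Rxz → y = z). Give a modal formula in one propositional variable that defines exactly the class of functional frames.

◇ψ → □ψ

A defining formula is ◇ψ → □ψ (the CD axiom).
Suppose ◇ψ→□ψ is valid. Take Rxy, Rxz and set V(ψ)={y}. Then ◇ψ at x, so □ψ at x, so ψ at z, i.e. z=y.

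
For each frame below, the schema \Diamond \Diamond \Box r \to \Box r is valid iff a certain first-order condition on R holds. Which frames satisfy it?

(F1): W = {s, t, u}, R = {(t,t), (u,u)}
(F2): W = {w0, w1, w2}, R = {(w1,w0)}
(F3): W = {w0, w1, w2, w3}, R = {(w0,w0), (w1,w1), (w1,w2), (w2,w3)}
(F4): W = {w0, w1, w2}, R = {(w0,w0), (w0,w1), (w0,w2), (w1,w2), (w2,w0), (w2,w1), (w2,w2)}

(F1), (F2)

This is the axiom for a generalized confluence (Geach) condition; its first-order frame correspondent is \forall x \forall y \forall z ((x R^2 y \wedge xRz) \to \exists w (yRw \wedge z = w)).
(F1): holds.
(F2): holds.
(F3): fails — w1R²w2, w1Rw1 but no w with w2Rw and w1=w.
(F4): fails — w0R²w1, w0Rw0 but no w with w1Rw and w0=w.
Valid on: (F1), (F2).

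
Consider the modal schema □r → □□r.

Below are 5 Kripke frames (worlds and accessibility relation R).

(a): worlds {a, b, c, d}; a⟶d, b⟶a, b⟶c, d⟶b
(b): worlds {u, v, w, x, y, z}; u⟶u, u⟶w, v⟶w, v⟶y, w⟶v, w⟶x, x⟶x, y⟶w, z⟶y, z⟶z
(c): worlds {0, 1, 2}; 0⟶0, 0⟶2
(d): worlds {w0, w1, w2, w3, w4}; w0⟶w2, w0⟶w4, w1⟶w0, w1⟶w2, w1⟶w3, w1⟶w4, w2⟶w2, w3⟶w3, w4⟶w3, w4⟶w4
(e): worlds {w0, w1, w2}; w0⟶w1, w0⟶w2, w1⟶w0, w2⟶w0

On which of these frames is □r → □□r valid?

(c)

The schema corresponds to transitivity: ∀x ∀y ∀z (Rxy ∧ Ryz → Rxz).
(a): fails — Rdb and Rba but not Rda.
(b): fails — Ruw and Rwx but not Rux.
(c): condition met.
(d): fails — Rw0w4 and Rw4w3 but not Rw0w3.
(e): fails — Rw0w1 and Rw1w0 but not Rw0w0.
Valid on: (c).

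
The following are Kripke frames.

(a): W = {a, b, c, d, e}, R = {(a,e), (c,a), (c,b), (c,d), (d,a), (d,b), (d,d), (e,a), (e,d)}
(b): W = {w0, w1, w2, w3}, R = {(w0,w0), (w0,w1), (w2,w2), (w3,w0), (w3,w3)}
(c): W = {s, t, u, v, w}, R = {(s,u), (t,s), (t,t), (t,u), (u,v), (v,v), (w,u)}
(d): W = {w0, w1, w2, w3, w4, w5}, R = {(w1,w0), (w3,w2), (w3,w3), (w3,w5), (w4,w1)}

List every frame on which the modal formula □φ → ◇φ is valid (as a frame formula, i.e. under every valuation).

Frame correspondent (Sahlqvist): ∀x ∃y Rxy — i.e. seriality.
(a): fails — world b has no successor.
(b): fails — world w1 has no successor.
(c): satisfies the condition.
(d): fails — world w0 has no successor.
Valid on: (c).

(c)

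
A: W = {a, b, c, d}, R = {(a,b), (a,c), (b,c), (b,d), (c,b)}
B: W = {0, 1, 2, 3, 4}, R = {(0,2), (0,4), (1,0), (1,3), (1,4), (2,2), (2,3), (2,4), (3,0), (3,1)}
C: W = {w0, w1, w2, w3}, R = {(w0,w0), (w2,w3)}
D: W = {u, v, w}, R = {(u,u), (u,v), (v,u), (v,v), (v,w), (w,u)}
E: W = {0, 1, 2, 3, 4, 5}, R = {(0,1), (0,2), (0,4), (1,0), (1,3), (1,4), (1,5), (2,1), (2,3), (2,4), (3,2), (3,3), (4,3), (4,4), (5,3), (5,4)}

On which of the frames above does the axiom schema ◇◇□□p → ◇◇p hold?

C, D, E

Frame correspondent (Sahlqvist): ∀x ∀y (xR²y → ∃w (yR²w ∧ xR²w)) — i.e. a generalized confluence (Geach) condition.
A: fails — aR²d but no w with dR²w and aR²w.
B: fails — 0R²4 but no w with 4R²w and 0R²w.
C: ✓.
D: ✓.
E: ✓.
Valid on: C, D, E.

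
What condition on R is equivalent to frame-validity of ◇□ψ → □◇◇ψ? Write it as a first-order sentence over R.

This is a Sahlqvist (Geach-type) schema ◇^1□^1ψ → □^1◇^2ψ.
First-order correspondent: ∀x ∀y ∀z ((xRy ∧ xRz) → ∃w (yRw ∧ zR²w)).

∀x ∀y ∀z ((xRy ∧ xRz) → ∃w (yRw ∧ zR²w))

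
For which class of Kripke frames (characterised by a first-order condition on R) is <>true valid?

seriality: forall x exists y Rxy

◇⊤ holds at w iff w has a successor, so frame-validity of ◇⊤ is exactly seriality. Equivalently via □r → ◇r:
Suppose □r→◇r is valid. At any x set V(r)=W. Then □r at x, so ◇r at x, so x has a successor.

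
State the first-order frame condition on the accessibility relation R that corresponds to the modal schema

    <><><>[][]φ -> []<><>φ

This is a Sahlqvist (Geach-type) schema ◇^3□^2φ → □^1◇^2φ.
Minimal-valuation argument: fix x; take any y with xR^3y and any z with xR^1z. Set V(φ) to the set of worlds R-reachable from y in exactly 2 steps. Then □^2φ holds at y, so the antecedent holds at x; validity forces ◇^2φ at z, giving a w with zR^2w and yR^2w.
First-order correspondent: forall x forall y forall z ((x R^3 y & xRz) -> exists w (y R^2 w & z R^2 w)).

forall x forall y forall z ((x R^3 y & xRz) -> exists w (y R^2 w & z R^2 w))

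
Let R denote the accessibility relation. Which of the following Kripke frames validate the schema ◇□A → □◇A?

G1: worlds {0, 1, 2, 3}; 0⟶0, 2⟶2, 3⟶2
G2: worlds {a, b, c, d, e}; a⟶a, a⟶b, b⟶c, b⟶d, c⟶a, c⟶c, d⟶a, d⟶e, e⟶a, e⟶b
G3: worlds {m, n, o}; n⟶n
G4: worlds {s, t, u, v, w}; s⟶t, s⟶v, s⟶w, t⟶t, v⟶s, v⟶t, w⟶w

This is the axiom for convergence; its first-order frame correspondent is ∀x ∀y ∀z (Rxy ∧ Rxz → ∃w (Ryw ∧ Rzw)).
G1: holds.
G2: fails — Rab and Raa but b and a have no common successor.
G3: holds.
G4: fails — Rsv and Rsw but v and w have no common successor.

G1, G3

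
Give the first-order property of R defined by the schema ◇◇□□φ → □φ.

This is a Sahlqvist (Geach-type) schema ◇^2□^2φ → □^1◇^0φ.
Minimal-valuation argument: fix x; take any y with xR^2y and any z with xR^1z. Set V(φ) to the set of worlds R-reachable from y in exactly 2 steps. Then □^2φ holds at y, so the antecedent holds at x; validity forces ◇^0φ at z, giving a w with zR^0w and yR^2w.
First-order correspondent: ∀x ∀y ∀z ((xR²y ∧ xRz) → ∃w (yR²w ∧ z = w)).

∀x ∀y ∀z ((xR²y ∧ xRz) → ∃w (yR²w ∧ z = w))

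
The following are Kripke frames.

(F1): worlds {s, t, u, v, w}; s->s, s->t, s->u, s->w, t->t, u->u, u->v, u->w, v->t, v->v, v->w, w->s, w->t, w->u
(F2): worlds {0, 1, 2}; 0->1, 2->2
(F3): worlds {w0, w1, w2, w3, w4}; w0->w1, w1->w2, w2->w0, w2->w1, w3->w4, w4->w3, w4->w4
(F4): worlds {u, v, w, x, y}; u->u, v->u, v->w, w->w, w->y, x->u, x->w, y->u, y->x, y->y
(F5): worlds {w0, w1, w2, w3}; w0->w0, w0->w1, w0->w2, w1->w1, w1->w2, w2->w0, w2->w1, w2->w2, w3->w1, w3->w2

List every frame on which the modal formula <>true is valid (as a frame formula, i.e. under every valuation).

(F1), (F3), (F4), (F5)

This is the axiom for seriality; its first-order frame correspondent is forall x exists y Rxy.
(F1): ✓.
(F2): fails — world 1 has no successor.
(F3): ✓.
(F4): ✓.
(F5): ✓.
Valid on: (F1), (F3), (F4), (F5).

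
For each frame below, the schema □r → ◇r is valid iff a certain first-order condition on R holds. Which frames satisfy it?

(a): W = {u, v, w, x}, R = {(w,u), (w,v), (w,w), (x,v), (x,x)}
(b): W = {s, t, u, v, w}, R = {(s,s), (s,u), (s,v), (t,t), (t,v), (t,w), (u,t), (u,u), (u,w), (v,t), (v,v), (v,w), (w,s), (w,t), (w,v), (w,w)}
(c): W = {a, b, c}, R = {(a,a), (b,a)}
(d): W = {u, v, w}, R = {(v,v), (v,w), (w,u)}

This is the axiom for seriality; its first-order frame correspondent is ∀x ∃y Rxy.
(a): fails — world u has no successor.
(b): condition met.
(c): fails — world c has no successor.
(d): fails — world u has no successor.

(b)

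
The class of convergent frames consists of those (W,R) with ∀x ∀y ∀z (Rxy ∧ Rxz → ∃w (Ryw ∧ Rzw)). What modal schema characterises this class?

The condition is convergence. The .2 schema ◇□r → □◇r defines it.
Suppose ◇□r→□◇r is valid. Take Rxy, Rxz and set V(r)={w : Ryw}. Then □r at y so ◇□r at x, so □◇r at x, so ◇r at z, giving w with Rzw and Ryw.

◇□r → □◇r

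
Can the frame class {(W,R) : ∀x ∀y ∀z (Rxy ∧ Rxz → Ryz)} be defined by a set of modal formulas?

This is a Sahlqvist condition; the 5 axiom ◇r → □◇r defines it.
Suppose ◇r→□◇r is valid. Take Rxy, Rxz and set V(r)={y}. Then ◇r at x, so □◇r at x, so ◇r at z, so some w with Rzw has r; w=y, i.e. Rzy. By symmetry of the argument, Ryz.

Yes, by ◇r → □◇r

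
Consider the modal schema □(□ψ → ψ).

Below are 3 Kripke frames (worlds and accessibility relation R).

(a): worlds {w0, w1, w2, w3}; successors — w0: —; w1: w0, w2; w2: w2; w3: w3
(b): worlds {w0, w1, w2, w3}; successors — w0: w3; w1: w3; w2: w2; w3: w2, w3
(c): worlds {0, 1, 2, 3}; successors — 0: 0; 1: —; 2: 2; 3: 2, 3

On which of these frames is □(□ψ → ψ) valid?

This is the axiom for shift-reflexivity; its first-order frame correspondent is ∀x ∀y (Rxy → Ryy).
(a): fails — Rw1w0 but not Rw0w0.
(b): satisfies the condition.
(c): satisfies the condition.

(b), (c)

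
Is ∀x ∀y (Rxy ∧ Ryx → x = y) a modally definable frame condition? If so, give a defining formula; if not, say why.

Any modally definable frame class is closed under surjective bounded morphisms.
The 8-cycle (worlds w0,w1,w2,w3,w4,w5,w6,w7 with w0→w1→w2→w3→w4→w5→w6→w7→w0) is antisymmetric. Sending even-indexed worlds to a and odd-indexed worlds to b is a surjective bounded morphism onto the two-world frame with a↔b, which is not antisymmetric.
So no modal formula (or set of formulas) defines exactly the antisymmetric frames.

Not definable by any modal formula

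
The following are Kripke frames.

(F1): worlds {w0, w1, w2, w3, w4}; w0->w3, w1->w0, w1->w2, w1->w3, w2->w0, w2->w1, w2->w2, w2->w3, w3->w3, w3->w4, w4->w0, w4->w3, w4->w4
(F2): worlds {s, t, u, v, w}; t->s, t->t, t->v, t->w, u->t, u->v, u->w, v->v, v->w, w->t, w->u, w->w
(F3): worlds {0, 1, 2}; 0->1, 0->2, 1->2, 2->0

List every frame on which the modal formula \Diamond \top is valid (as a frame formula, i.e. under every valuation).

(F1), (F3)

The schema corresponds to seriality: \forall x \exists y Rxy.
(F1): condition met.
(F2): fails — world s has no successor.
(F3): condition met.
Valid on: (F1), (F3).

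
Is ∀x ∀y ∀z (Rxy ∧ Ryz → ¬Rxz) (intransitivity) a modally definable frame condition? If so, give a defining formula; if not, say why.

No — not modally definable

Modal frame validity is preserved under surjective bounded morphisms.
The 7-cycle (worlds w0,w1,w2,w3,w4,w5,w6 with w0→w1→w2→w3→w4→w5→w6→w0) is intransitive. Mapping every world to a single reflexive point • is a surjective bounded morphism; the reflexive point is not intransitive (R••∧R•• but R••).
So the class is not modally definable.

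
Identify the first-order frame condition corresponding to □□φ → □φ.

Suppose □□φ→□φ is valid. Take Rxy and set V(φ)={w : xR²w}. Then □□φ at x, so □φ at x, so φ at y, i.e. ∃z(Rxz∧Rzy).
Conversely, any frame satisfying ∀x ∀y (Rxy → ∃z (Rxz ∧ Rzy)) validates the schema.
Frame condition: ∀x ∀y (Rxy → ∃z (Rxz ∧ Rzy)).

density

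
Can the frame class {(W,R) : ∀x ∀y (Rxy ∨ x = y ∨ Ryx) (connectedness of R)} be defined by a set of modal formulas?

Not modally definable

Modal frame validity is preserved under disjoint unions.
Take 3 disjoint single-world reflexive frames: each is trivially connected, but their disjoint union has 3 worlds with no edge between distinct components, so it is not connected.
Hence connectedness of R is not modally definable.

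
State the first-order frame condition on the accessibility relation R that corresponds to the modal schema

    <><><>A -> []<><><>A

This is a Sahlqvist (Geach-type) schema ◇^3□^0A → □^1◇^3A.
Minimal-valuation argument: fix x; take any y with xR^3y and any z with xR^1z. Set V(A) to the set of worlds R-reachable from y in exactly 0 steps. Then □^0A holds at y, so the antecedent holds at x; validity forces ◇^3A at z, giving a w with zR^3w and yR^0w.
First-order correspondent: forall x forall y forall z ((x R^3 y & xRz) -> exists w (y = w & z R^3 w)).

forall x forall y forall z ((x R^3 y & xRz) -> exists w (y = w & z R^3 w))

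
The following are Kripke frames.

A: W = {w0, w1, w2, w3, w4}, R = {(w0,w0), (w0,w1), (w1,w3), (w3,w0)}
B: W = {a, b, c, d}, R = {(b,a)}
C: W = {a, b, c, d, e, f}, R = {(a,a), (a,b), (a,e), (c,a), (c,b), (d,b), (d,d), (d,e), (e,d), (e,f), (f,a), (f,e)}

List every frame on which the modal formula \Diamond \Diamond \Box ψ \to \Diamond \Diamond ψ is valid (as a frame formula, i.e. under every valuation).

B

Frame correspondent (Sahlqvist): \forall x \forall y (x R^2 y \to \exists w (yRw \wedge x R^2 w)) — i.e. a generalized confluence (Geach) condition.
A: fails — w3R²w1 but no w with w1Rw and w3R²w.
B: satisfies the condition.
C: fails — aR²b but no w with bRw and aR²w.
Valid on: B.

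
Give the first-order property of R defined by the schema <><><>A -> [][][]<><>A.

This is a Sahlqvist (Geach-type) schema ◇^3□^0A → □^3◇^2A.
First-order correspondent: forall x forall y forall z ((x R^3 y & x R^3 z) -> exists w (y = w & z R^2 w)).

forall x forall y forall z ((x R^3 y & x R^3 z) -> exists w (y = w & z R^2 w))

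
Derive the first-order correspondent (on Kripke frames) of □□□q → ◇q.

This is a Sahlqvist (Geach-type) schema ◇^0□^3q → □^0◇^1q.
Minimal-valuation argument: fix x; take any y with xR^0y and any z with xR^0z. Set V(q) to the set of worlds R-reachable from y in exactly 3 steps. Then □^3q holds at y, so the antecedent holds at x; validity forces ◇^1q at z, giving a w with zR^1w and yR^3w.
First-order correspondent: ∀x ∃w (xR³w ∧ xRw).

∀x ∃w (xR³w ∧ xRw)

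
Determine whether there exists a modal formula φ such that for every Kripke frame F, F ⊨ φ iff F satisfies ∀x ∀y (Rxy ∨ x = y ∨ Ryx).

Modal frame validity is preserved under disjoint unions.
Take 2 disjoint single-world reflexive frames: each is trivially connected, but their disjoint union has 2 worlds with no edge between distinct components, so it is not connected.
So no modal formula (or set of formulas) defines exactly the connected frames.

No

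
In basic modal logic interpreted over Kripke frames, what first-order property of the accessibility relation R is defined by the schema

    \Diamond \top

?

seriality: \forall x \exists y Rxy

◇⊤ holds at w iff w has a successor, so frame-validity of ◇⊤ is exactly seriality. Equivalently via □p → ◇p:
Suppose □p→◇p is valid. At any x set V(p)=W. Then □p at x, so ◇p at x, so x has a successor.
The converse is a direct semantic check.
So the correspondent is seriality.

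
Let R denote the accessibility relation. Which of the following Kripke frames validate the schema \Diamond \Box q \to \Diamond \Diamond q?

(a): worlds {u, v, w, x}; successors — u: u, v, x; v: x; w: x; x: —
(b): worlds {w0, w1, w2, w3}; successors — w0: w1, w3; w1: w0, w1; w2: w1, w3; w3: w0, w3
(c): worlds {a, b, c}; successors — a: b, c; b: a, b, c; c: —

The schema corresponds to a generalized confluence (Geach) condition: \forall x \forall y (xRy \to \exists w (yRw \wedge x R^2 w)).
(a): fails — uRx but no t with xRt and uR²t.
(b): condition met.
(c): fails — aRc but no w with cRw and aR²w.
Valid on: (b).

(b)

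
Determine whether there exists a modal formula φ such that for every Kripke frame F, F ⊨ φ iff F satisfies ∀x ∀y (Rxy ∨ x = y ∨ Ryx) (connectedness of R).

If a class were modally definable it would be closed under disjoint unions (Goldblatt–Thomason).
Take 3 disjoint single-world reflexive frames: each is trivially connected, but their disjoint union has 3 worlds with no edge between distinct components, so it is not connected.
So no modal formula (or set of formulas) defines exactly the connected frames.

Not definable by any modal formula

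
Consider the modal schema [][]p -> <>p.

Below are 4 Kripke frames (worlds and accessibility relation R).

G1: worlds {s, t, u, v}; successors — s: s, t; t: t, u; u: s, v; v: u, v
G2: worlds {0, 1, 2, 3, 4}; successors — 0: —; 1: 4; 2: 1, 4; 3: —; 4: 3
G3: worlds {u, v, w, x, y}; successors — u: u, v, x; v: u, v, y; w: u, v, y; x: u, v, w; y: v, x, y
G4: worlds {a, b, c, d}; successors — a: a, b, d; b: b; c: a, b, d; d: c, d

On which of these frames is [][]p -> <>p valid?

Frame correspondent (Sahlqvist): forall x exists w (x R^2 w & xRw) — i.e. a generalized confluence (Geach) condition.
G1: holds.
G2: fails — at 0 but no w with 0R²w and 0Rw.
G3: holds.
G4: holds.

G1, G3, G4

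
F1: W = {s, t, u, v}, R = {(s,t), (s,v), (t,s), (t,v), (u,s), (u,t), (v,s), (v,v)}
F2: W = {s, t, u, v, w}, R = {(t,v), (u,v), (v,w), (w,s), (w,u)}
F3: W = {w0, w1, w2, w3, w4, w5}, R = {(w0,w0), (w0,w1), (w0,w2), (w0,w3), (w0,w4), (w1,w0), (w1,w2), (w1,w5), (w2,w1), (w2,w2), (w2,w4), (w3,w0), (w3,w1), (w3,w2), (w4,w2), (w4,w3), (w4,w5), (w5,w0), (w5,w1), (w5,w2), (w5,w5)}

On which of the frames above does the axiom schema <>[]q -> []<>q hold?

Frame correspondent (Sahlqvist): forall x forall y forall z (Rxy & Rxz -> exists w (Ryw & Rzw)) — i.e. convergence.
F1: satisfies the condition.
F2: fails — Rwu and Rws but u and s have no common successor.
F3: satisfies the condition.

F1, F3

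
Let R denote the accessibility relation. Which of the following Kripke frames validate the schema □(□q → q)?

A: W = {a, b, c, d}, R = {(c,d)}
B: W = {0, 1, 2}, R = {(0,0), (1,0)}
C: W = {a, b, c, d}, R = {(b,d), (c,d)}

B

The schema corresponds to shift-reflexivity: ∀x ∀y (Rxy → Ryy).
A: fails — Rcd but not Rdd.
B: satisfies the condition.
C: fails — Rcd but not Rdd.
Valid on: B.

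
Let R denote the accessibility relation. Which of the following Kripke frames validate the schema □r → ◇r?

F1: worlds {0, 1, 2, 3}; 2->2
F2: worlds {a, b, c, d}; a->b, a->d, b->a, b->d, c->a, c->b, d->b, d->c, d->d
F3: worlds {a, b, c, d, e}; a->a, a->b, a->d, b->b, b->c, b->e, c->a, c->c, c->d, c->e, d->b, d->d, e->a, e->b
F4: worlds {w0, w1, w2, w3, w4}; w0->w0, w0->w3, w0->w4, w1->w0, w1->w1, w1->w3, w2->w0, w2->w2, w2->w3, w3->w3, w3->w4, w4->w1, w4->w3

Frame correspondent (Sahlqvist): ∀x ∃y Rxy — i.e. seriality.
F1: fails — world 0 has no successor.
F2: ✓.
F3: ✓.
F4: ✓.

F2, F3, F4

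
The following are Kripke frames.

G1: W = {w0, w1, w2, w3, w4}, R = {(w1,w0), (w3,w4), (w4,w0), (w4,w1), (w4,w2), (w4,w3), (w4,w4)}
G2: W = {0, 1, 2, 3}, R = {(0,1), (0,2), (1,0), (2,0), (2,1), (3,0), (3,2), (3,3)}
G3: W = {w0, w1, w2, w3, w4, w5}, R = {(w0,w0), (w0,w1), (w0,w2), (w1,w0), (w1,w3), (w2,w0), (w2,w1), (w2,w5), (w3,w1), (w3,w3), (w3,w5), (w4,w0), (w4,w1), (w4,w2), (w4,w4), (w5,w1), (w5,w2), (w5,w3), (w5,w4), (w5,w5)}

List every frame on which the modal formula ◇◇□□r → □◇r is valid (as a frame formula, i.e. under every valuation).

This is the axiom for a generalized confluence (Geach) condition; its first-order frame correspondent is ∀x ∀y ∀z ((xR²y ∧ xRz) → ∃w (yR²w ∧ zRw)).
G1: fails — w3R²w0, w3Rw4 but no w with w0R²w and w4Rw.
G2: fails — 0R²1, 0R1 but no w with 1R²w and 1Rw.
G3: satisfies the condition.
Valid on: G3.

G3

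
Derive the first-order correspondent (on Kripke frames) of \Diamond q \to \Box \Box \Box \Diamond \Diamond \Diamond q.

\forall x \forall y \forall z ((xRy \wedge x R^3 z) \to \exists w (y = w \wedge z R^3 w))

This is a Sahlqvist (Geach-type) schema ◇^1□^0q → □^3◇^3q.
Minimal-valuation argument: fix x; take any y with xR^1y and any z with xR^3z. Set V(q) to the set of worlds R-reachable from y in exactly 0 steps. Then □^0q holds at y, so the antecedent holds at x; validity forces ◇^3q at z, giving a w with zR^3w and yR^0w.
First-order correspondent: \forall x \forall y \forall z ((xRy \wedge x R^3 z) \to \exists w (y = w \wedge z R^3 w)).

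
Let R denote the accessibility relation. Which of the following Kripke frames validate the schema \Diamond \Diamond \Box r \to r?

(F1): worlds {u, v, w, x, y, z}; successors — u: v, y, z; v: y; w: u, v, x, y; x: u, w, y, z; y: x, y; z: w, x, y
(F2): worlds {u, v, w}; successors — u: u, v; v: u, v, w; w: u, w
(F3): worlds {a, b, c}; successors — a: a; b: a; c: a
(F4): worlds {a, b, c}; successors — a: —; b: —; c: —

(F4)

This is the axiom for a generalized confluence (Geach) condition; its first-order frame correspondent is \forall x \forall y (x R^2 y \to \exists w (yRw \wedge x = w)).
(F1): fails — uR²y but no t with yRt and u=t.
(F2): fails — vR²w but no t with wRt and v=t.
(F3): fails — bR²a but no w with aRw and b=w.
(F4): ✓.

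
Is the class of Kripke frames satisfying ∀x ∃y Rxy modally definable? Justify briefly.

Definable; □p → ◇p defines it

This is a Sahlqvist condition; the D axiom □p → ◇p defines it.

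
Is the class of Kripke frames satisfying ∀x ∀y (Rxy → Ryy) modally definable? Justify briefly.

Yes, by □(□p → p)

The condition is shift-reflexivity. A defining modal formula is □(□p → p).
Suppose □(□p→p) is valid. Take Rxy and set V(p)={w : Ryw}. Then at y, □p holds; since □(□p→p) at x, □p→p at y, so p at y, i.e. Ryy.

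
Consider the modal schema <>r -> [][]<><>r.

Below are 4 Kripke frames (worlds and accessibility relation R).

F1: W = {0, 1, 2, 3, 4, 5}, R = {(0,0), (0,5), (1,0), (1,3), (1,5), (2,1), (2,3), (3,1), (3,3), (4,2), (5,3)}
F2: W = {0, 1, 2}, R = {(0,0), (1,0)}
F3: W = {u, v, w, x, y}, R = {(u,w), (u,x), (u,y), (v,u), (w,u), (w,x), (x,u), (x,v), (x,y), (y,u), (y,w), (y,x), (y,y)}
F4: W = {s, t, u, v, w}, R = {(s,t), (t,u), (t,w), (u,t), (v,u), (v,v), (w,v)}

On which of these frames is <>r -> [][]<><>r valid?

F2

This is the axiom for a generalized confluence (Geach) condition; its first-order frame correspondent is forall x forall y forall z ((xRy & x R^2 z) -> exists w (y = w & z R^2 w)).
F1: fails — 0R0, 0R²5 but no w with 0=w and 5R²w.
F2: satisfies the condition.
F3: fails — wRu, wR²v but no t with u=t and vR²t.
F4: fails — sRt, sR²u but no w* with t=w* and uR²w*.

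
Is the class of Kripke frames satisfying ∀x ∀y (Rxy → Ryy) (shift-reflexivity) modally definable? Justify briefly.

Definable; □(□p → p) defines it

This is a Sahlqvist condition; the T□ axiom □(□p → p) defines it.
Suppose □(□p→p) is valid. Take Rxy and set V(p)={w : Ryw}. Then at y, □p holds; since □(□p→p) at x, □p→p at y, so p at y, i.e. Ryy.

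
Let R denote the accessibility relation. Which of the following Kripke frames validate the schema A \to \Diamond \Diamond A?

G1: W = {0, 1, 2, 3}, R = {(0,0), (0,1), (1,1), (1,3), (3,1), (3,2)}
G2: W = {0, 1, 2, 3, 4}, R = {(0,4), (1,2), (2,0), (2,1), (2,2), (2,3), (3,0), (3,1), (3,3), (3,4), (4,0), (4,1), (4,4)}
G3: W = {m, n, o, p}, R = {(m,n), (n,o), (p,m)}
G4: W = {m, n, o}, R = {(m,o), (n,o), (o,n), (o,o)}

This is the axiom for a generalized confluence (Geach) condition; its first-order frame correspondent is \forall x \exists w (x = w \wedge x R^2 w).
G1: fails — at 2 but no w with 2=w and 2R²w.
G2: satisfies the condition.
G3: fails — at m but no w with m=w and mR²w.
G4: fails — at m but no w with m=w and mR²w.

G2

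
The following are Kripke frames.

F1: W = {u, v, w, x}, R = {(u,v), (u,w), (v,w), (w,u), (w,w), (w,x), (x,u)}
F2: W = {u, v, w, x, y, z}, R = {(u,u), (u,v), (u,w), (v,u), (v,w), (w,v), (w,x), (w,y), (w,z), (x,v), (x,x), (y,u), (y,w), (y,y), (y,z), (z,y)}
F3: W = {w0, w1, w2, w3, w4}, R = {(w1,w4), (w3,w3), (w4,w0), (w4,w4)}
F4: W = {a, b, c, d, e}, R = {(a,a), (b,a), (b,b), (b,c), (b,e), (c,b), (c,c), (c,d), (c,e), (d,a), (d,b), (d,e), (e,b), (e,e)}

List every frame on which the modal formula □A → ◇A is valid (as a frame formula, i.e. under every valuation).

F1, F2, F4

Frame correspondent (Sahlqvist): ∀x ∃y Rxy — i.e. seriality.
F1: condition met.
F2: condition met.
F3: fails — world w0 has no successor.
F4: condition met.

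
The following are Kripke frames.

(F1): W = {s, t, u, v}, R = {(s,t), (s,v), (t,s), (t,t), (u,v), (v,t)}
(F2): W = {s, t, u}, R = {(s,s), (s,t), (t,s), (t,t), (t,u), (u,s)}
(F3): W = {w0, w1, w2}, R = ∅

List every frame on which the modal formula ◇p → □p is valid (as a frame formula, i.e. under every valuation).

(F3)

This is the axiom for partial functionality; its first-order frame correspondent is ∀x ∀y ∀z (Rxy ∧ Rxz → y = z).
(F1): fails — s sees both t and v.
(F2): fails — s sees both s and t.
(F3): holds.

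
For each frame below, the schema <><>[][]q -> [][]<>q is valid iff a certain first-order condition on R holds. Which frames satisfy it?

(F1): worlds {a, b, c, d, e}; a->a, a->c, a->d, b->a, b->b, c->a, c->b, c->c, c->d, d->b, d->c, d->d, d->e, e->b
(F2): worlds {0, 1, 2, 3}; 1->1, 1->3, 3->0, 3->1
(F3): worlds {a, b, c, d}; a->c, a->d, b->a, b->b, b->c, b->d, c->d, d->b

This is the axiom for a generalized confluence (Geach) condition; its first-order frame correspondent is forall x forall y forall z ((x R^2 y & x R^2 z) -> exists w (y R^2 w & zRw)).
(F1): holds.
(F2): fails — 1R²0, 1R²0 but no w with 0R²w and 0Rw.
(F3): fails — bR²c, bR²a but no w with cR²w and aRw.
Valid on: (F1).

(F1)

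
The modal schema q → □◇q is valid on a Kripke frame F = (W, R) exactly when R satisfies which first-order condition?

symmetry: ∀x ∀y (Rxy → Ryx)

Suppose q→□◇q is valid. Take Rxy and set V(q)={x}. Then q at x, so □◇q at x, so ◇q at y, so some z with Ryz has q; z=x, i.e. Ryx.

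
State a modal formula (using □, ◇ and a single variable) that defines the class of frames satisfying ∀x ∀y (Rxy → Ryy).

This is shift-reflexivity; the standard corresponding axiom is T□: □(□s → s).
Suppose □(□s→s) is valid. Take Rxy and set V(s)={w : Ryw}. Then at y, □s holds; since □(□s→s) at x, □s→s at y, so s at y, i.e. Ryy.

□(□s → s)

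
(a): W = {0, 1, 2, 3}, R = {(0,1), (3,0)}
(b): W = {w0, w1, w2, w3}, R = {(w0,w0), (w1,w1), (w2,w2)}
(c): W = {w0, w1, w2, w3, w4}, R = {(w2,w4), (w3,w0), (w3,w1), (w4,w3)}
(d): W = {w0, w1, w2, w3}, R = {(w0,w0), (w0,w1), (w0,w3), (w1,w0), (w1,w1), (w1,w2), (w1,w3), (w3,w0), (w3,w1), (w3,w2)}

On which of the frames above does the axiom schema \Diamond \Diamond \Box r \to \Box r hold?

(b)

This is the axiom for a generalized confluence (Geach) condition; its first-order frame correspondent is \forall x \forall y \forall z ((x R^2 y \wedge xRz) \to \exists w (yRw \wedge z = w)).
(a): fails — 3R²1, 3R0 but no w with 1Rw and 0=w.
(b): ✓.
(c): fails — w2R²w3, w2Rw4 but no w with w3Rw and w4=w.
(d): fails — w0R²w2, w0Rw0 but no w with w2Rw and w0=w.
Valid on: (b).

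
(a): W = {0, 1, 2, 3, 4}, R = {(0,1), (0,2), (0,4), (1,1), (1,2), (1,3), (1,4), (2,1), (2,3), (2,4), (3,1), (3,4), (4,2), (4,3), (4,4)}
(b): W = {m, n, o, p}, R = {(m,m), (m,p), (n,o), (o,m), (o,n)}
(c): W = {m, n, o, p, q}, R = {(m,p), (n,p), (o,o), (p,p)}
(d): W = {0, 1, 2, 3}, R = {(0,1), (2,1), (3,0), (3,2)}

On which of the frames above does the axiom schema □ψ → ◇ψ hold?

(a)

This is the axiom for seriality; its first-order frame correspondent is ∀x ∃y Rxy.
(a): satisfies the condition.
(b): fails — world p has no successor.
(c): fails — world q has no successor.
(d): fails — world 1 has no successor.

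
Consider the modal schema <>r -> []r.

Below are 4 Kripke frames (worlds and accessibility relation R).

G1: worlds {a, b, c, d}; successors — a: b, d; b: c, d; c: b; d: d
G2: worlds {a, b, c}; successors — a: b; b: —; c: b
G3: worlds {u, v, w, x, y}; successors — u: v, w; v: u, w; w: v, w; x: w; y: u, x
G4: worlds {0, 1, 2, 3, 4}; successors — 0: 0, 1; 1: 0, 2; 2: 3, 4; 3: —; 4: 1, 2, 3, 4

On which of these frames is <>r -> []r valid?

Frame correspondent (Sahlqvist): forall x forall y forall z (Rxy & Rxz -> y = z) — i.e. partial functionality.
G1: fails — a sees both b and d.
G2: condition met.
G3: fails — u sees both v and w.
G4: fails — 0 sees both 0 and 1.

G2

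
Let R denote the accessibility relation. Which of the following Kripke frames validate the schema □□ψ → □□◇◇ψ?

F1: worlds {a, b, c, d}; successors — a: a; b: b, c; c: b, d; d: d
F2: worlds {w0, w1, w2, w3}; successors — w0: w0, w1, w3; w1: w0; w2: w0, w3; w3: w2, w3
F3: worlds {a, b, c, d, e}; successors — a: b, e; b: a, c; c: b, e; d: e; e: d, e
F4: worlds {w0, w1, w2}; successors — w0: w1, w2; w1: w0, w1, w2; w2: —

The schema corresponds to a generalized confluence (Geach) condition: ∀x ∀z (xR²z → ∃w (xR²w ∧ zR²w)).
F1: condition met.
F2: condition met.
F3: condition met.
F4: fails — w0R²w2 but no w with w0R²w and w2R²w.

F1, F2, F3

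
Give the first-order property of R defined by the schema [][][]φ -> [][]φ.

This is a Sahlqvist (Geach-type) schema ◇^0□^3φ → □^2◇^0φ.
First-order correspondent: forall x forall z (x R^2 z -> exists w (x R^3 w & z = w)).

forall x forall z (x R^2 z -> exists w (x R^3 w & z = w))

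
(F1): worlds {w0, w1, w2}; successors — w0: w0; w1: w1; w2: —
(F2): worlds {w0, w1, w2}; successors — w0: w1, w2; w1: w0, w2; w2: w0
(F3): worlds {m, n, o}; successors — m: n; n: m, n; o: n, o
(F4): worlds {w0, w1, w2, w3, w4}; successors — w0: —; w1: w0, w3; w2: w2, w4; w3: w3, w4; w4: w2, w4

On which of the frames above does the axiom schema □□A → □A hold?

(F1), (F3)

Frame correspondent (Sahlqvist): ∀x ∀y (Rxy → ∃z (Rxz ∧ Rzy)) — i.e. density.
(F1): satisfies the condition.
(F2): fails — Rw0w1 but no z with Rw0z and Rzw1.
(F3): satisfies the condition.
(F4): fails — Rw1w0 but no z with Rw1z and Rzw0.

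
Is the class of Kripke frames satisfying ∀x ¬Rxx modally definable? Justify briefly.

No

Any modally definable frame class is closed under surjective bounded morphisms.
The 5-cycle (worlds s,t,u,v,w with s→t→u→v→w→s) is irreflexive, and the map sending every world to a single reflexive point • is a surjective bounded morphism (forth: every edge maps to (•,•); back: every world has a successor). So any modal formula valid on the 5-cycle is also valid on the reflexive point, which is not irreflexive.
So the class is not modally definable.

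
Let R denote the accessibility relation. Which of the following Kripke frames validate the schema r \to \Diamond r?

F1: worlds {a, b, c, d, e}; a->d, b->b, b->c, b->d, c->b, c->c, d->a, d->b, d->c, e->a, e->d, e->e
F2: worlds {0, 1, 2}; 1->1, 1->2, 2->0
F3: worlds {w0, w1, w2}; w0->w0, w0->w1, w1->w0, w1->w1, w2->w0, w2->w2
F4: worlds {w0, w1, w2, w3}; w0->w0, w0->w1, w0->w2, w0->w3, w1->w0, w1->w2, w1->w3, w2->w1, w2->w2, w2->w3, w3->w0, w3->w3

This is the axiom for a generalized confluence (Geach) condition; its first-order frame correspondent is \forall x \exists w (x = w \wedge xRw).
F1: fails — at a but no w with a=w and aRw.
F2: fails — at 0 but no w with 0=w and 0Rw.
F3: satisfies the condition.
F4: fails — at w1 but no w with w1=w and w1Rw.

F3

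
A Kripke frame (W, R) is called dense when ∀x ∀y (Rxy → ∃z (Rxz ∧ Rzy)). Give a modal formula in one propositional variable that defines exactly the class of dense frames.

A defining formula is □□s → □s (the C4 axiom).
Suppose □□s→□s is valid. Take Rxy and set V(s)={w : xR²w}. Then □□s at x, so □s at x, so s at y, i.e. ∃z(Rxz∧Rzy).

□□s → □s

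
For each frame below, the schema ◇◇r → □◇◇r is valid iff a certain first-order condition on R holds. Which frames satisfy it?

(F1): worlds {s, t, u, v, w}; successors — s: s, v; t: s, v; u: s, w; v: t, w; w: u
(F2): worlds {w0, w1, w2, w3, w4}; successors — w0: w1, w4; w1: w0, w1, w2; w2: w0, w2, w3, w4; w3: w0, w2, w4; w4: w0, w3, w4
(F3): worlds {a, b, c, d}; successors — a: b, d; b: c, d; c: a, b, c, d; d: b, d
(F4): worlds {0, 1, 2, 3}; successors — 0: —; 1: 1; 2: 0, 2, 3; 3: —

The schema corresponds to a generalized confluence (Geach) condition: ∀x ∀y ∀z ((xR²y ∧ xRz) → ∃w (y = w ∧ zR²w)).
(F1): fails — sR²t, sRv but no w* with t=w* and vR²w*.
(F2): holds.
(F3): fails — bR²a, bRd but no w with a=w and dR²w.
(F4): fails — 2R²0, 2R0 but no w with 0=w and 0R²w.
Valid on: (F2).

(F2)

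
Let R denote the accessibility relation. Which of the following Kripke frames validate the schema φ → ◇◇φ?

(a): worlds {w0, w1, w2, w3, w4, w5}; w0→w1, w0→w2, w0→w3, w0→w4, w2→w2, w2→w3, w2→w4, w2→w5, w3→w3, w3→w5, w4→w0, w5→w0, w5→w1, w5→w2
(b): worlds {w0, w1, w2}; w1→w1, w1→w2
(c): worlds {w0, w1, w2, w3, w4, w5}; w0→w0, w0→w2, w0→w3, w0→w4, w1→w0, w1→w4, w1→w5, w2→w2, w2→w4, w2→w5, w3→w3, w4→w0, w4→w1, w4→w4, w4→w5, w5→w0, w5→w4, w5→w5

(c)

The schema corresponds to a generalized confluence (Geach) condition: ∀x ∃w (x = w ∧ xR²w).
(a): fails — at w1 but no w with w1=w and w1R²w.
(b): fails — at w0 but no w with w0=w and w0R²w.
(c): ✓.
Valid on: (c).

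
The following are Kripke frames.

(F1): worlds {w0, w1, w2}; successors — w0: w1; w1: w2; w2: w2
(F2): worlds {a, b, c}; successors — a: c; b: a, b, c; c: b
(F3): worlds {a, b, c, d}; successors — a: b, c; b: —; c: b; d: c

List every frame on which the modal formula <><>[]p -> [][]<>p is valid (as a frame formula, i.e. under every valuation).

The schema corresponds to a generalized confluence (Geach) condition: forall x forall y forall z ((x R^2 y & x R^2 z) -> exists w (yRw & zRw)).
(F1): condition met.
(F2): fails — bR²a, bR²c but no w with aRw and cRw.
(F3): fails — aR²b, aR²b but no w with bRw and bRw.

(F1)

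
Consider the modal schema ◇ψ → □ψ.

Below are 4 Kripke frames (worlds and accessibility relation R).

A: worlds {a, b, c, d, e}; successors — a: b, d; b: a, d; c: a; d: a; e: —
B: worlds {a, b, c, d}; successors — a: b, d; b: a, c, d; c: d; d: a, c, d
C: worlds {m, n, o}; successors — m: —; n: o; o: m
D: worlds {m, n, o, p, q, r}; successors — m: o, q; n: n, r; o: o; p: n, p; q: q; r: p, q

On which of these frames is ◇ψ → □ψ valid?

Frame correspondent (Sahlqvist): ∀x ∀y ∀z (Rxy ∧ Rxz → y = z) — i.e. partial functionality.
A: fails — a sees both b and d.
B: fails — a sees both b and d.
C: satisfies the condition.
D: fails — m sees both o and q.
Valid on: C.

C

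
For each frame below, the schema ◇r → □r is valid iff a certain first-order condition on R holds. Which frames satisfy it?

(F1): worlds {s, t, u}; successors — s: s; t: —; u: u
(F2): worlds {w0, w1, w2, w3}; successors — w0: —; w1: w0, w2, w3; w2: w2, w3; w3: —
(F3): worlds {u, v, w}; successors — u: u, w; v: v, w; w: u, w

The schema corresponds to partial functionality: ∀x ∀y ∀z (Rxy ∧ Rxz → y = z).
(F1): holds.
(F2): fails — w1 sees both w0 and w2.
(F3): fails — u sees both u and w.

(F1)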